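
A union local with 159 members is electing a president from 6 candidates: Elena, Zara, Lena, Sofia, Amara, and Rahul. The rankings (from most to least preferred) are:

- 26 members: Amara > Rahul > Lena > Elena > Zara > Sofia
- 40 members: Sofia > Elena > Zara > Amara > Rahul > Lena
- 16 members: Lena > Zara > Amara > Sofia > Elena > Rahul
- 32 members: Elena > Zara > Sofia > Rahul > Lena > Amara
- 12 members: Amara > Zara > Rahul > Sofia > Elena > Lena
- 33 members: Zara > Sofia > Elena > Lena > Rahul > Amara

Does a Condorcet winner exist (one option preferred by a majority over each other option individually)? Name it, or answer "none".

Checking pairwise contests:
Sofia beats Elena 101–58.
Elena beats Zara 98–61.
Elena beats Lena 117–42.
Zara beats Sofia 119–40.
Elena beats Amara 105–54.
Elena beats Rahul 121–38.
Every option loses at least one head-to-head, so there is no Condorcet winner.

none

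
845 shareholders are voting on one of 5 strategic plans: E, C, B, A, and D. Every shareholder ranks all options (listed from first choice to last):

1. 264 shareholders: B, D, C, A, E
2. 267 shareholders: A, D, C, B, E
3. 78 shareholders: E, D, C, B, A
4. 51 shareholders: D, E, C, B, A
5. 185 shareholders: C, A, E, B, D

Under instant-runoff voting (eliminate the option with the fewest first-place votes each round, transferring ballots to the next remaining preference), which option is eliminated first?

Round 1: E 78, C 185, B 264, A 267, D 51. Eliminate D.

D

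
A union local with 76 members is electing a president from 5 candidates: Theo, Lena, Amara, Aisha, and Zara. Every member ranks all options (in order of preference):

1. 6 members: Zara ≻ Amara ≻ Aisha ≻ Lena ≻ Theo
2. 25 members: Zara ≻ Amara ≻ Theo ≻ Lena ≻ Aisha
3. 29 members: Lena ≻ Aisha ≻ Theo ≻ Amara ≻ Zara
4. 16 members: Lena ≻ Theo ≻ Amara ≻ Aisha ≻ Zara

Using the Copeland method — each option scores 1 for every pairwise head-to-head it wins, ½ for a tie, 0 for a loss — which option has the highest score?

Theo: beats Amara, Aisha, and Zara; loses to Lena → score 3.
Lena: beats Theo, Amara, Aisha, and Zara → score 4.
Amara: beats Aisha and Zara; loses to Theo and Lena → score 2.
Aisha: beats Zara; loses to Theo, Lena, and Amara → score 1.
Zara: loses to Theo, Lena, Amara, and Aisha → score 0.
Lena has the best pairwise record.

Lena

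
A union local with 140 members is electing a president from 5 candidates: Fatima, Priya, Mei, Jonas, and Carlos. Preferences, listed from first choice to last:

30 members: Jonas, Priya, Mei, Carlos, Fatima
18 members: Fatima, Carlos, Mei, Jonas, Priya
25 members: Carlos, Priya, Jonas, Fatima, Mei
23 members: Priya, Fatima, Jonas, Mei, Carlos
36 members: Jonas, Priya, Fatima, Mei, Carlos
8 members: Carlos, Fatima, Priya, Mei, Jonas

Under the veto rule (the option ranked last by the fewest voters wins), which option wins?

Jonas

Last-place votes: Fatima 30, Priya 18, Mei 25, Jonas 8, Carlos 59.
Jonas is ranked last by the fewest voters, so Jonas wins.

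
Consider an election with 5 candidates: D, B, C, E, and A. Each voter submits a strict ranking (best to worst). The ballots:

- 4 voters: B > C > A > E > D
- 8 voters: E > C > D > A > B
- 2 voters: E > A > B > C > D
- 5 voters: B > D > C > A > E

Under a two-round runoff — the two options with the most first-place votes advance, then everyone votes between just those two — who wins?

Round 1 first-place votes: D 0, B 9, C 0, E 10, A 0.
E and B advance.
Runoff: E is preferred to B by 10 voters; B by 9.
E wins the runoff.

E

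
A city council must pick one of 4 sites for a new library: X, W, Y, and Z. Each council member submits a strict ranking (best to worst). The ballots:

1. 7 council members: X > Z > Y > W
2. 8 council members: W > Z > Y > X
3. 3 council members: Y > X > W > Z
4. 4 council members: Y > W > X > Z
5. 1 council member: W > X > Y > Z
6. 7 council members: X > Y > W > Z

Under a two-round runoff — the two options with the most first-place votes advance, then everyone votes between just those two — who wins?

X

Round 1 first-place votes: X 14, W 9, Y 7, Z 0.
X and W advance.
Runoff: X is preferred to W by 17 voters; W by 13.
X wins the runoff.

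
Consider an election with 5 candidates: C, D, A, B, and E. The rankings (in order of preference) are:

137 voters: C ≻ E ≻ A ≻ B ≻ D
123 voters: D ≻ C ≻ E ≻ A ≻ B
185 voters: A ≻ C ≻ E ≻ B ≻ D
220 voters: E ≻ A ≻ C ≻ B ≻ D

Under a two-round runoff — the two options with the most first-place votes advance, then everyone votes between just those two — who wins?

E

Round 1 first-place votes: C 137, D 123, A 185, B 0, E 220.
E and A advance.
Runoff: E is preferred to A by 480 voters; A by 185.
E wins the runoff.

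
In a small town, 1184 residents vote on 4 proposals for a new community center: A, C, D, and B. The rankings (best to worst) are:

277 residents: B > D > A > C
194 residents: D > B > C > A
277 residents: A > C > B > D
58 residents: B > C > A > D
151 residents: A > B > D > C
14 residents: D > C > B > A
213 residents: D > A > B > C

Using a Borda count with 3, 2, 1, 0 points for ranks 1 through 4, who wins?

A: 277·1 + 194·0 + 277·3 + 58·1 + 151·3 + 14·0 + 213·2 = 2045
C: 277·0 + 194·1 + 277·2 + 58·2 + 151·0 + 14·2 + 213·0 = 892
D: 277·2 + 194·3 + 277·0 + 58·0 + 151·1 + 14·3 + 213·3 = 1968
B: 277·3 + 194·2 + 277·1 + 58·3 + 151·2 + 14·1 + 213·1 = 2199
B has the highest Borda score (2199).

B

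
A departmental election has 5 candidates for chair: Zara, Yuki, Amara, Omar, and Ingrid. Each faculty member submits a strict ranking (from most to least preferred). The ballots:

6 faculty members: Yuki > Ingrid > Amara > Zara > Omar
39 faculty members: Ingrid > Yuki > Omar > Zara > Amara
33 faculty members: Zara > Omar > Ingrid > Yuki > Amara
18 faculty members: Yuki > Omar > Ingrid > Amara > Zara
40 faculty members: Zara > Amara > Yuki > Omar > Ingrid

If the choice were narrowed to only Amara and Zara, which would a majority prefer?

Zara

Voters preferring Amara to Zara: 24; preferring Zara to Amara: 112.
Zara wins the head-to-head.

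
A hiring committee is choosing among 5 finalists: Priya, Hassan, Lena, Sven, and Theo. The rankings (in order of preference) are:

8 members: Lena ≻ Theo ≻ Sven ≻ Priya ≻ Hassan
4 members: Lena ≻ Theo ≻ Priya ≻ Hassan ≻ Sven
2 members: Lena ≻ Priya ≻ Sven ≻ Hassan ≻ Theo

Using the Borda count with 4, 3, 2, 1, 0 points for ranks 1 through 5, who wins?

Priya: 8·1 + 4·2 + 2·3 = 22
Hassan: 8·0 + 4·1 + 2·1 = 6
Lena: 8·4 + 4·4 + 2·4 = 56
Sven: 8·2 + 4·0 + 2·2 = 20
Theo: 8·3 + 4·3 + 2·0 = 36
Lena has the highest Borda score (56).

Lena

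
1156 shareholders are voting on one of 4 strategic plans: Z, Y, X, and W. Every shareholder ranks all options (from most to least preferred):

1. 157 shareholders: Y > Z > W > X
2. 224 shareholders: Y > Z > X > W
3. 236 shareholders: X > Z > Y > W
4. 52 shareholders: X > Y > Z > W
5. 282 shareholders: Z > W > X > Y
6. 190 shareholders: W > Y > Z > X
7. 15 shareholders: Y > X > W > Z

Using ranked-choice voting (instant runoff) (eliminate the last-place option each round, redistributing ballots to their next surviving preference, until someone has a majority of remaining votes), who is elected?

Round 1: Z 282, Y 396, X 288, W 190. Eliminate W.
Round 2: Z 282, Y 586, X 288. Y has a majority.

Y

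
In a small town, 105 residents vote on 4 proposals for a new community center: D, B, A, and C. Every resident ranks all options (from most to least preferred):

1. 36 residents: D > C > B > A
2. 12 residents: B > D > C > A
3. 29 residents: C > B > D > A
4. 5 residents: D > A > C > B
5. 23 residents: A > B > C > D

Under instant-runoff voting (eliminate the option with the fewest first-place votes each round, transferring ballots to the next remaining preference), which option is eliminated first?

Round 1: D 41, B 12, A 23, C 29. Eliminate B.

B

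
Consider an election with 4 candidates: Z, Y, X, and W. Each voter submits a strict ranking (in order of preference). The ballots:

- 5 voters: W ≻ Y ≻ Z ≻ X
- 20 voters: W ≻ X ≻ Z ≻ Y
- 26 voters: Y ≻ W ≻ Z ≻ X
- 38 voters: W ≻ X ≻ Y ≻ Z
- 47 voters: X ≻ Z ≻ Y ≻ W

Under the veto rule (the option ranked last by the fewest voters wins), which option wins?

Y

Last-place votes: Z 38, Y 20, X 31, W 47.
Y is ranked last by the fewest voters, so Y wins.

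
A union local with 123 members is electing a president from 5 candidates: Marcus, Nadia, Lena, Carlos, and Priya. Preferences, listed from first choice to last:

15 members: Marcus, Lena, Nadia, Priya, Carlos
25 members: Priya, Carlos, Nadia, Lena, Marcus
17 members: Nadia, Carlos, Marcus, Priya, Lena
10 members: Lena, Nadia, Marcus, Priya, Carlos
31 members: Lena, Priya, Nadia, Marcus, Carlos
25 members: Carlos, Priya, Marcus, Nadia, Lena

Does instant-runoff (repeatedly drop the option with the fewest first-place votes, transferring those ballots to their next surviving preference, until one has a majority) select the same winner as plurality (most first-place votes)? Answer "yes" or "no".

Instant-runoff — R1 Marcus 15, Nadia 17, Lena 41, Carlos 25, Priya 25 (Marcus out); R2 Nadia 17, Lena 56, Carlos 25, Priya 25 (Nadia out); R3 Lena 56, Carlos 42, Priya 25 (Priya out); R4 Lena 56, Carlos 67 (Carlos winner). Winner: Carlos.
Plurality — first-place votes: Marcus 15, Nadia 17, Lena 41, Carlos 25, Priya 25. Winner: Lena.
The two methods disagree.

no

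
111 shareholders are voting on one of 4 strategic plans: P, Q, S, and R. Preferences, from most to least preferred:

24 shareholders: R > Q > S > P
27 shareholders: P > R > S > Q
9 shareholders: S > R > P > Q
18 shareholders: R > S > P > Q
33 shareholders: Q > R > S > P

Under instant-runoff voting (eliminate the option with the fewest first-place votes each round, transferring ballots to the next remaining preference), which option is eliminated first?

Round 1: P 27, Q 33, S 9, R 42. Eliminate S.

S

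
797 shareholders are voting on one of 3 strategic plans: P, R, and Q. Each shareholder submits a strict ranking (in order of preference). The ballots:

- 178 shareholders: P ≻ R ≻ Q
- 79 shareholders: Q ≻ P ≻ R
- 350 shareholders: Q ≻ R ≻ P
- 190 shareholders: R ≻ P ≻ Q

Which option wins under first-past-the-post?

Q

First-place votes: P 178, R 190, Q 429.
Q has the most first-place votes.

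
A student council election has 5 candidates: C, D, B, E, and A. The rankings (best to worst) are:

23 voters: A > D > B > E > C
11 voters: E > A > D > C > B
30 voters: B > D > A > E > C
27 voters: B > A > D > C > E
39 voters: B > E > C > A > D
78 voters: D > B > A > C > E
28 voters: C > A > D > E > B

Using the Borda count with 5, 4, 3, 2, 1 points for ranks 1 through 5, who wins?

C: 23·1 + 11·2 + 30·1 + 27·2 + 39·3 + 78·2 + 28·5 = 542
D: 23·4 + 11·3 + 30·4 + 27·3 + 39·1 + 78·5 + 28·3 = 839
B: 23·3 + 11·1 + 30·5 + 27·5 + 39·5 + 78·4 + 28·1 = 900
E: 23·2 + 11·5 + 30·2 + 27·1 + 39·4 + 78·1 + 28·2 = 478
A: 23·5 + 11·4 + 30·3 + 27·4 + 39·2 + 78·3 + 28·4 = 781
B has the highest Borda score (900).

B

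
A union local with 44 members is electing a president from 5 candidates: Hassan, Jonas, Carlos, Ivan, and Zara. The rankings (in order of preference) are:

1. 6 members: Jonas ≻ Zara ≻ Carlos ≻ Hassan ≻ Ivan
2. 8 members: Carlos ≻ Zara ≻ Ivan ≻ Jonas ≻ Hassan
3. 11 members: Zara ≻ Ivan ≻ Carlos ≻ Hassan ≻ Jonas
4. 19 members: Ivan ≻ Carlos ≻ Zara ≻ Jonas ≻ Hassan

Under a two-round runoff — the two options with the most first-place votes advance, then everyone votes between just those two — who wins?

Zara

Round 1 first-place votes: Hassan 0, Jonas 6, Carlos 8, Ivan 19, Zara 11.
Ivan and Zara advance.
Runoff: Ivan is preferred to Zara by 19 voters; Zara by 25.
Zara wins the runoff.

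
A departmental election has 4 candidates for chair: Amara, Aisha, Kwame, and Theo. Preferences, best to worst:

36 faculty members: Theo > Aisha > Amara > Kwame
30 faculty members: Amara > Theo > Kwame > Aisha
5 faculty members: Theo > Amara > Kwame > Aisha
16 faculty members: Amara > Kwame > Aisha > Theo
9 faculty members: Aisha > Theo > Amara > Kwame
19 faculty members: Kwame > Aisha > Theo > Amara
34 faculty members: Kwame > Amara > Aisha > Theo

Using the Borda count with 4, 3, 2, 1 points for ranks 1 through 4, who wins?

Amara

Amara: 36·2 + 30·4 + 5·3 + 16·4 + 9·2 + 19·1 + 34·3 = 410
Aisha: 36·3 + 30·1 + 5·1 + 16·2 + 9·4 + 19·3 + 34·2 = 336
Kwame: 36·1 + 30·2 + 5·2 + 16·3 + 9·1 + 19·4 + 34·4 = 375
Theo: 36·4 + 30·3 + 5·4 + 16·1 + 9·3 + 19·2 + 34·1 = 369
Amara has the highest Borda score (410).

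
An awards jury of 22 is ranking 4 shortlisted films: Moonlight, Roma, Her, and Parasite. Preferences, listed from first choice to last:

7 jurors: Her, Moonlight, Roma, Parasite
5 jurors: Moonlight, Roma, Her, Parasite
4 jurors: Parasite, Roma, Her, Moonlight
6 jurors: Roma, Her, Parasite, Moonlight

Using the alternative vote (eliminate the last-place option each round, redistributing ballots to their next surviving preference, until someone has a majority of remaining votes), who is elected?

Roma

Round 1: Moonlight 5, Roma 6, Her 7, Parasite 4. Eliminate Parasite.
Round 2: Moonlight 5, Roma 10, Her 7. Eliminate Moonlight.
Round 3: Roma 15, Her 7. Roma has a majority.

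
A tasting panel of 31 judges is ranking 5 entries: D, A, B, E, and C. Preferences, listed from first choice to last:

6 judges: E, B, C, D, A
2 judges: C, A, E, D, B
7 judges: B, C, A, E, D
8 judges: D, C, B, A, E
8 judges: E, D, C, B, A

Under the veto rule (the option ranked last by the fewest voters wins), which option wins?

Last-place votes: D 7, A 14, B 2, E 8, C 0.
C is ranked last by the fewest voters, so C wins.

C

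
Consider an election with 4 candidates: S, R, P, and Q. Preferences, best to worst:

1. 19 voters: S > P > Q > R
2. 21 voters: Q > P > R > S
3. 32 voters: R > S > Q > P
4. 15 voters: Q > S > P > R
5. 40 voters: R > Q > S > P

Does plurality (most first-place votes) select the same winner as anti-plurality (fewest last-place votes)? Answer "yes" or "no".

no

Plurality — first-place votes: S 19, R 72, P 0, Q 36. Winner: R.
Anti-plurality — last-place votes: S 21, R 34, P 72, Q 0. Winner: Q.
The two methods disagree.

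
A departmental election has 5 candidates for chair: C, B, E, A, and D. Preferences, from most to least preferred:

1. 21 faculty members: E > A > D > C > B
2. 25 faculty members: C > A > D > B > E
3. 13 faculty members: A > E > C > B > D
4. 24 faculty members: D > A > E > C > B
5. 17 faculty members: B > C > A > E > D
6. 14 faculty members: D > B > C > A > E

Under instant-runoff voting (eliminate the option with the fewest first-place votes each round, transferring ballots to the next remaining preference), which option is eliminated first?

Round 1: C 25, B 17, E 21, A 13, D 38. Eliminate A.

A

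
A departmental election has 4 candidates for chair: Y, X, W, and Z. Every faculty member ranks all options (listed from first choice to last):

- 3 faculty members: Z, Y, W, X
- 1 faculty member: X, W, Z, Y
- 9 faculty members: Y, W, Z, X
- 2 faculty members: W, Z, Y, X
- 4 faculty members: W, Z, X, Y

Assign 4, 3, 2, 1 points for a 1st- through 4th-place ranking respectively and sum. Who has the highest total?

W

Y: 3·3 + 1·1 + 9·4 + 2·2 + 4·1 = 54
X: 3·1 + 1·4 + 9·1 + 2·1 + 4·2 = 26
W: 3·2 + 1·3 + 9·3 + 2·4 + 4·4 = 60
Z: 3·4 + 1·2 + 9·2 + 2·3 + 4·3 = 50
W has the highest Borda score (60).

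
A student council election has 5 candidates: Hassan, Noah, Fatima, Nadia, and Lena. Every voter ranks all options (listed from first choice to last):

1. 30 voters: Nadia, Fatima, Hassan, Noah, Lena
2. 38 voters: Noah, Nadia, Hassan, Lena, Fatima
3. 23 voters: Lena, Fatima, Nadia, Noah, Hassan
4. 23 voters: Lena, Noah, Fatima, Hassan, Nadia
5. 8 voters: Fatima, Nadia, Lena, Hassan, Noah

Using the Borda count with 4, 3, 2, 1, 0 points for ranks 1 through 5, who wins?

Hassan: 30·2 + 38·2 + 23·0 + 23·1 + 8·1 = 167
Noah: 30·1 + 38·4 + 23·1 + 23·3 + 8·0 = 274
Fatima: 30·3 + 38·0 + 23·3 + 23·2 + 8·4 = 237
Nadia: 30·4 + 38·3 + 23·2 + 23·0 + 8·3 = 304
Lena: 30·0 + 38·1 + 23·4 + 23·4 + 8·2 = 238
Nadia has the highest Borda score (304).

Nadia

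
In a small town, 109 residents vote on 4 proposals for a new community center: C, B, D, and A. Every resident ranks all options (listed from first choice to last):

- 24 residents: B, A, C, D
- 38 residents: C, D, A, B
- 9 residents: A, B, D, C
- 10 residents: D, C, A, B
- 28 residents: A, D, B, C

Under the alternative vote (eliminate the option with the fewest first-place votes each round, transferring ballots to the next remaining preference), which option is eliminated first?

D

Round 1: C 38, B 24, D 10, A 37. Eliminate D.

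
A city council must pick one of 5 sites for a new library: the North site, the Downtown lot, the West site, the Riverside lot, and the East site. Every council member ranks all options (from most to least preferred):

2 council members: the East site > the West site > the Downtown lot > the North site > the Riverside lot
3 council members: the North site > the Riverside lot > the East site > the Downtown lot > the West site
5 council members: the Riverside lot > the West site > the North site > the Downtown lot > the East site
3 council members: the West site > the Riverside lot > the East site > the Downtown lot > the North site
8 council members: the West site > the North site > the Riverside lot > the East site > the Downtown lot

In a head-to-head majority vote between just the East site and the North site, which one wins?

Voters preferring the East site to the North site: 5; preferring the North site to the East site: 16.
the North site wins the head-to-head.

the North site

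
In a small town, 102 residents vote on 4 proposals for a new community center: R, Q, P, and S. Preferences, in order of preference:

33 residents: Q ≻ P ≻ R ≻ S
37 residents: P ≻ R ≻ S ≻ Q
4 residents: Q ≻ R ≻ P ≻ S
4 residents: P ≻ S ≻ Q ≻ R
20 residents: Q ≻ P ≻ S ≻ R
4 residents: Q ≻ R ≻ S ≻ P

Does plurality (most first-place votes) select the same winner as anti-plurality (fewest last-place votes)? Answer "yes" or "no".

Plurality — first-place votes: R 0, Q 61, P 41, S 0. Winner: Q.
Anti-plurality — last-place votes: R 24, Q 37, P 4, S 37. Winner: P.
The two methods disagree.

no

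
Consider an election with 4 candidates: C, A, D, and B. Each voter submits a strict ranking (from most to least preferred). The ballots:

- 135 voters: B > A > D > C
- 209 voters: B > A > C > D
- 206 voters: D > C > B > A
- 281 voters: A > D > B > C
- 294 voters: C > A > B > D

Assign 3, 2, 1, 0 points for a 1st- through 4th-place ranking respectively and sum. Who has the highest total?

C: 135·0 + 209·1 + 206·2 + 281·0 + 294·3 = 1503
A: 135·2 + 209·2 + 206·0 + 281·3 + 294·2 = 2119
D: 135·1 + 209·0 + 206·3 + 281·2 + 294·0 = 1315
B: 135·3 + 209·3 + 206·1 + 281·1 + 294·1 = 1813
A has the highest Borda score (2119).

A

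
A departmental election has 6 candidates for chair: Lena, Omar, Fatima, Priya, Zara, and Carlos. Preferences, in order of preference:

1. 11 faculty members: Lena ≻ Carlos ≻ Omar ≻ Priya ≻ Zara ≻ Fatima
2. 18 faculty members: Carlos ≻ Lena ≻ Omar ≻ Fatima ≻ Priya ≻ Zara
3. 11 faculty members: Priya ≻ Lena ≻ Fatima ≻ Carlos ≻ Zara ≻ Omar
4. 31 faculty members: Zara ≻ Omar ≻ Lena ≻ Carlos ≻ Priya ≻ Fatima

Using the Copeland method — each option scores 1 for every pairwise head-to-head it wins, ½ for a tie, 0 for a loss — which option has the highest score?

Lena

Lena: beats Omar, Fatima, Priya, Zara, and Carlos → score 5.
Omar: beats Fatima and Priya; loses to Lena, Zara, and Carlos → score 2.
Fatima: loses to Lena, Omar, Priya, Zara, and Carlos → score 0.
Priya: beats Fatima and Zara; loses to Lena, Omar, and Carlos → score 2.
Zara: beats Omar and Fatima; loses to Lena, Priya, and Carlos → score 2.
Carlos: beats Omar, Fatima, Priya, and Zara; loses to Lena → score 4.
Lena has the best pairwise record.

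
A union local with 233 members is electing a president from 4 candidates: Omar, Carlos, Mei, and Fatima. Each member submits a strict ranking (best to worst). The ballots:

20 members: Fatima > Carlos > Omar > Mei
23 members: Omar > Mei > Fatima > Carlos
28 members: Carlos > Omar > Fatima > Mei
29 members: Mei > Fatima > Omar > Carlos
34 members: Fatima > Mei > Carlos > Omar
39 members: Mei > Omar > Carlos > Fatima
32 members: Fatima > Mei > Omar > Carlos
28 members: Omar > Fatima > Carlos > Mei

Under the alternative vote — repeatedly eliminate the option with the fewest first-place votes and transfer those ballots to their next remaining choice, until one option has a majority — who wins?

Omar

Round 1: Omar 51, Carlos 28, Mei 68, Fatima 86. Eliminate Carlos.
Round 2: Omar 79, Mei 68, Fatima 86. Eliminate Mei.
Round 3: Omar 118, Fatima 115. Omar has a majority.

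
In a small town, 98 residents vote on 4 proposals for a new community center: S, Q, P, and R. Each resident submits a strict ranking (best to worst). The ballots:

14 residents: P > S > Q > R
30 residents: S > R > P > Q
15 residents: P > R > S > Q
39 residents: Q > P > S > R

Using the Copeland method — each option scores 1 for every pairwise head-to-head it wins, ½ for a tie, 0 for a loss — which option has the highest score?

S: beats Q and R; loses to P → score 2.
Q: beats R; loses to S and P → score 1.
P: beats S, Q, and R → score 3.
R: loses to S, Q, and P → score 0.
P has the best pairwise record.

P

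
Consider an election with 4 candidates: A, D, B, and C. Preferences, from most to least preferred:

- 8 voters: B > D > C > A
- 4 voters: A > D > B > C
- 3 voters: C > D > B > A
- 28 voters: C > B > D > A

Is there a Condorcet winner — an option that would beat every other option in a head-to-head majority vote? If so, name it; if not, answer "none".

C vs A: 39–4 for C.
C vs D: 31–12 for C.
C vs B: 31–12 for C.
C beats every other option head-to-head.

C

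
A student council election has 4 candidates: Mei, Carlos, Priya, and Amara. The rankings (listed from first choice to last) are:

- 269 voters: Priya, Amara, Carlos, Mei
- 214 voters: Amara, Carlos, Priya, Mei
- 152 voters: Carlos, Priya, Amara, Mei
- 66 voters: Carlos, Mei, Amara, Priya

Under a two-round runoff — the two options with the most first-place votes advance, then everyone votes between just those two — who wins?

Round 1 first-place votes: Mei 0, Carlos 218, Priya 269, Amara 214.
Priya and Carlos advance.
Runoff: Priya is preferred to Carlos by 269 voters; Carlos by 432.
Carlos wins the runoff.

Carlos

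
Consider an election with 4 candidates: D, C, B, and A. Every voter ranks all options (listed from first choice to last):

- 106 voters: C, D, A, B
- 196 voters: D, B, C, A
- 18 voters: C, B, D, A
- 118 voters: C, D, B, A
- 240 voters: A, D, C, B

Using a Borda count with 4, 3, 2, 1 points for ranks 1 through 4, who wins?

D

D: 106·3 + 196·4 + 18·2 + 118·3 + 240·3 = 2212
C: 106·4 + 196·2 + 18·4 + 118·4 + 240·2 = 1840
B: 106·1 + 196·3 + 18·3 + 118·2 + 240·1 = 1224
A: 106·2 + 196·1 + 18·1 + 118·1 + 240·4 = 1504
D has the highest Borda score (2212).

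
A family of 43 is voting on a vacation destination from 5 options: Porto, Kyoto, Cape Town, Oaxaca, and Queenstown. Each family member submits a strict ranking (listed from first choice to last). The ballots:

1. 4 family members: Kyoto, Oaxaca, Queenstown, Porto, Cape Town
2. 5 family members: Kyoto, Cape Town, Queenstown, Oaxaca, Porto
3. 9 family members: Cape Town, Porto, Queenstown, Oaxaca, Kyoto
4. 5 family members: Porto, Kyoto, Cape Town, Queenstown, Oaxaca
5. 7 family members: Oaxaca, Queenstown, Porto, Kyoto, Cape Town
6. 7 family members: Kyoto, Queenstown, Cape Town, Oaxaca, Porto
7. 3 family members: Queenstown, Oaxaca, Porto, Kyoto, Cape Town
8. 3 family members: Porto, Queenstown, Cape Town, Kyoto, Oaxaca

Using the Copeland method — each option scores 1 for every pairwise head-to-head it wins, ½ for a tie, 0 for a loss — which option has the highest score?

Porto: beats Kyoto and Cape Town; loses to Oaxaca and Queenstown → score 2.
Kyoto: beats Cape Town and Oaxaca; loses to Porto and Queenstown → score 2.
Cape Town: beats Oaxaca; loses to Porto, Kyoto, and Queenstown → score 1.
Oaxaca: beats Porto; loses to Kyoto, Cape Town, and Queenstown → score 1.
Queenstown: beats Porto, Kyoto, Cape Town, and Oaxaca → score 4.
Queenstown has the best pairwise record.

Queenstown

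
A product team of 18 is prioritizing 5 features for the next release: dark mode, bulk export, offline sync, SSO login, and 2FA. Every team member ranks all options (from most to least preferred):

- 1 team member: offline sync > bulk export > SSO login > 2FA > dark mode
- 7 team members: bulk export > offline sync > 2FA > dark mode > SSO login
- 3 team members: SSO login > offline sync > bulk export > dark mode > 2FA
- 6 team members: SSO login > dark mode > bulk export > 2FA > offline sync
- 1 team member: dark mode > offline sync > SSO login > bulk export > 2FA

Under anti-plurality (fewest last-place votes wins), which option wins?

Last-place votes: dark mode 1, bulk export 0, offline sync 6, SSO login 7, 2FA 4.
bulk export is ranked last by the fewest voters, so bulk export wins.

bulk export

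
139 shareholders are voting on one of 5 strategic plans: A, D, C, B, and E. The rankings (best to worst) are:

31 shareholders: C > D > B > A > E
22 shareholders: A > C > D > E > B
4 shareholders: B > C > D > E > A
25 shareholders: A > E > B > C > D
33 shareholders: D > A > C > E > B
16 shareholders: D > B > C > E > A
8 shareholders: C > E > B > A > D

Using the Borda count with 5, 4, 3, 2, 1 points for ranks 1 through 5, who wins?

A: 31·2 + 22·5 + 4·1 + 25·5 + 33·4 + 16·1 + 8·2 = 465
D: 31·4 + 22·3 + 4·3 + 25·1 + 33·5 + 16·5 + 8·1 = 480
C: 31·5 + 22·4 + 4·4 + 25·2 + 33·3 + 16·3 + 8·5 = 496
B: 31·3 + 22·1 + 4·5 + 25·3 + 33·1 + 16·4 + 8·3 = 331
E: 31·1 + 22·2 + 4·2 + 25·4 + 33·2 + 16·2 + 8·4 = 313
C has the highest Borda score (496).

C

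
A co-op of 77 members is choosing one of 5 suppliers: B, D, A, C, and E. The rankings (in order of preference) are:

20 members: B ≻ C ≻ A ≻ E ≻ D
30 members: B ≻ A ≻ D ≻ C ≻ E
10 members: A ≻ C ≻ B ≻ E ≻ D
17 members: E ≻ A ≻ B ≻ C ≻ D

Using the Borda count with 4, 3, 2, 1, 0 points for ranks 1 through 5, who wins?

B: 20·4 + 30·4 + 10·2 + 17·2 = 254
D: 20·0 + 30·2 + 10·0 + 17·0 = 60
A: 20·2 + 30·3 + 10·4 + 17·3 = 221
C: 20·3 + 30·1 + 10·3 + 17·1 = 137
E: 20·1 + 30·0 + 10·1 + 17·4 = 98
B has the highest Borda score (254).

B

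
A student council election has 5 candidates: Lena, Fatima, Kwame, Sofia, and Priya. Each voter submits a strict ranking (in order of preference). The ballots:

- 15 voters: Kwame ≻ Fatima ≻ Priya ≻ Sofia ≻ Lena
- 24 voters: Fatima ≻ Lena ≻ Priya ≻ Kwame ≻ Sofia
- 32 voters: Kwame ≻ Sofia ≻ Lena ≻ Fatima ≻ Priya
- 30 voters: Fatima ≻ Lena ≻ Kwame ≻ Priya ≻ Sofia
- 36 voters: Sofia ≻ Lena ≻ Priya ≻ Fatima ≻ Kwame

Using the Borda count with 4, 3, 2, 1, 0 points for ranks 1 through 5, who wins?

Lena

Lena: 15·0 + 24·3 + 32·2 + 30·3 + 36·3 = 334
Fatima: 15·3 + 24·4 + 32·1 + 30·4 + 36·1 = 329
Kwame: 15·4 + 24·1 + 32·4 + 30·2 + 36·0 = 272
Sofia: 15·1 + 24·0 + 32·3 + 30·0 + 36·4 = 255
Priya: 15·2 + 24·2 + 32·0 + 30·1 + 36·2 = 180
Lena has the highest Borda score (334).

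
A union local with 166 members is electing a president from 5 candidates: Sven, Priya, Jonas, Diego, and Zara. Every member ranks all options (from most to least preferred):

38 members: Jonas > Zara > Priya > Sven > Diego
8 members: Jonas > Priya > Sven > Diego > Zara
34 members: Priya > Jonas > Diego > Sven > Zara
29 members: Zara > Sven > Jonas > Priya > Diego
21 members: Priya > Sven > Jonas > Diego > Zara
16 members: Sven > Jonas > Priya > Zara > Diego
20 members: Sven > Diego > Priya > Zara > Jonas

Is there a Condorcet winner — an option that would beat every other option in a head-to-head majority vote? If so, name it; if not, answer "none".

none

Checking pairwise contests:
Priya beats Sven 101–65.
Jonas beats Priya 91–75.
Sven beats Jonas 86–80.
Sven beats Diego 132–34.
Sven beats Zara 99–67.
Every option loses at least one head-to-head, so there is no Condorcet winner.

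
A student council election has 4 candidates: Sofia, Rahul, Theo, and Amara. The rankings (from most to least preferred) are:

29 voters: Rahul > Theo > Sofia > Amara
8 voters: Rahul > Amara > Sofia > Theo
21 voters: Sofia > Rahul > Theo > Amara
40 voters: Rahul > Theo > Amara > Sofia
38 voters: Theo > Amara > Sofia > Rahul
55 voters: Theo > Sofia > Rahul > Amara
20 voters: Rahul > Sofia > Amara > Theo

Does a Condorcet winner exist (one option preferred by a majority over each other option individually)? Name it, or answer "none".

Checking pairwise contests:
Theo beats Sofia 162–49.
Sofia beats Rahul 114–97.
Rahul beats Theo 118–93.
Sofia beats Amara 125–86.
Every option loses at least one head-to-head, so there is no Condorcet winner.

none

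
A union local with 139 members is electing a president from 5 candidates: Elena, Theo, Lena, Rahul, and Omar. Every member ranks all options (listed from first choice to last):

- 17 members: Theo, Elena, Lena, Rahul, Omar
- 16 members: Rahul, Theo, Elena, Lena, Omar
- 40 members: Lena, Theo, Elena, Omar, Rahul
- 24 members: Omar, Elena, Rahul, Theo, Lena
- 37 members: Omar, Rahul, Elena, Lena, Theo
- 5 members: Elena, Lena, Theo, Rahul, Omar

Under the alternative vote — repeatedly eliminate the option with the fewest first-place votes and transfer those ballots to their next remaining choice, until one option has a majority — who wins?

Lena

Round 1: Elena 5, Theo 17, Lena 40, Rahul 16, Omar 61. Eliminate Elena.
Round 2: Theo 17, Lena 45, Rahul 16, Omar 61. Eliminate Rahul.
Round 3: Theo 33, Lena 45, Omar 61. Eliminate Theo.
Round 4: Lena 78, Omar 61. Lena has a majority.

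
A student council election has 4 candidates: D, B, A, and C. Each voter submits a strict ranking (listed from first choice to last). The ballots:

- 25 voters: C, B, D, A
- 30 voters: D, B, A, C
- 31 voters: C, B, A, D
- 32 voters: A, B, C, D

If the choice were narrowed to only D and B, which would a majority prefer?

Voters preferring D to B: 30; preferring B to D: 88.
B wins the head-to-head.

B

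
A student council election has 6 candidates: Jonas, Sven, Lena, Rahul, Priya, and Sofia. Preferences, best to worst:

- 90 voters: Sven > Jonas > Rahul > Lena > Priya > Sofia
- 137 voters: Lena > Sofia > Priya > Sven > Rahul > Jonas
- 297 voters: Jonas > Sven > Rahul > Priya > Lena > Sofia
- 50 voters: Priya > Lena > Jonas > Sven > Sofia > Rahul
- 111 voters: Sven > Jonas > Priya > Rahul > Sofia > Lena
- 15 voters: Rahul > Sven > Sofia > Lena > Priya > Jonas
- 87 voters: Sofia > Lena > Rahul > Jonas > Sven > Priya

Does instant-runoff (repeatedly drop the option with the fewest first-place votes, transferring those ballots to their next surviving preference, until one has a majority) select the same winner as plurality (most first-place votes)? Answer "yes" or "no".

yes

Instant-runoff — R1 Jonas 297, Sven 201, Lena 137, Rahul 15, Priya 50, Sofia 87 (Rahul out); R2 Jonas 297, Sven 216, Lena 137, Priya 50, Sofia 87 (Priya out); R3 Jonas 297, Sven 216, Lena 187, Sofia 87 (Sofia out); R4 Jonas 297, Sven 216, Lena 274 (Sven out); R5 Jonas 498, Lena 289 (Jonas winner). Winner: Jonas.
Plurality — first-place votes: Jonas 297, Sven 201, Lena 137, Rahul 15, Priya 50, Sofia 87. Winner: Jonas.
The two methods agree.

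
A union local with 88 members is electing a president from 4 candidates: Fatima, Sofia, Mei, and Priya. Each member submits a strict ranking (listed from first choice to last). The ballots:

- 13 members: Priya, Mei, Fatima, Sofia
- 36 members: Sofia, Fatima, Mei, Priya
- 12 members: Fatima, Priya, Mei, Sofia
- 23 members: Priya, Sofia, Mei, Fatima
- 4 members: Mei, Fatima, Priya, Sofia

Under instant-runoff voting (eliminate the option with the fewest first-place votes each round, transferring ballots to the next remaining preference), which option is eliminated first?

Mei

Round 1: Fatima 12, Sofia 36, Mei 4, Priya 36. Eliminate Mei.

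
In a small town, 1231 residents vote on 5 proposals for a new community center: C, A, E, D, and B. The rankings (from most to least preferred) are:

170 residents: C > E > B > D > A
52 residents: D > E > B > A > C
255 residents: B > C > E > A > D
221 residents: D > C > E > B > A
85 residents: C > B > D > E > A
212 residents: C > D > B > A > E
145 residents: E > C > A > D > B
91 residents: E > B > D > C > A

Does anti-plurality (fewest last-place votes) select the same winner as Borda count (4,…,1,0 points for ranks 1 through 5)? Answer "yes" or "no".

Anti-plurality — last-place votes: C 52, A 567, E 212, D 255, B 145. Winner: C.
Borda — scores: C 3822, A 809, E 2647, D 2395, B 2637. Winner: C.
The two methods agree.

yes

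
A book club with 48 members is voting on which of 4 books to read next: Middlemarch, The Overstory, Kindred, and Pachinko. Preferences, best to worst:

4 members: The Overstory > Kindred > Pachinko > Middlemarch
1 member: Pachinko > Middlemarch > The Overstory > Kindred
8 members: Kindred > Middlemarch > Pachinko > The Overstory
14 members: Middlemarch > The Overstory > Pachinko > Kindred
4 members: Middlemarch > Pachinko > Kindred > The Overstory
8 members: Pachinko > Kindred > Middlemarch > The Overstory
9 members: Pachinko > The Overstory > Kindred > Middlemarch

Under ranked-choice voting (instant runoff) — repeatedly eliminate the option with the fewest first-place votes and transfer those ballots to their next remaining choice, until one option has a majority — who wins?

Round 1: Middlemarch 18, The Overstory 4, Kindred 8, Pachinko 18. Eliminate The Overstory.
Round 2: Middlemarch 18, Kindred 12, Pachinko 18. Eliminate Kindred.
Round 3: Middlemarch 26, Pachinko 22. Middlemarch has a majority.

Middlemarch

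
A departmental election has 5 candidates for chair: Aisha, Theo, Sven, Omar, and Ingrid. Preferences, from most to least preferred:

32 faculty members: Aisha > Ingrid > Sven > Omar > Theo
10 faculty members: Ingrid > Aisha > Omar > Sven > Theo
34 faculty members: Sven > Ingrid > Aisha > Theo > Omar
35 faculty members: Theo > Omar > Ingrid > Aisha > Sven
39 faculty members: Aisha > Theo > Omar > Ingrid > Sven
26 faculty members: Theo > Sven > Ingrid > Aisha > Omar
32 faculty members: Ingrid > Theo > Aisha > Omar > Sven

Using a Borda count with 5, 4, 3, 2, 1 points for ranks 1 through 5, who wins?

Ingrid

Aisha: 32·5 + 10·4 + 34·3 + 35·2 + 39·5 + 26·2 + 32·3 = 715
Theo: 32·1 + 10·1 + 34·2 + 35·5 + 39·4 + 26·5 + 32·4 = 699
Sven: 32·3 + 10·2 + 34·5 + 35·1 + 39·1 + 26·4 + 32·1 = 496
Omar: 32·2 + 10·3 + 34·1 + 35·4 + 39·3 + 26·1 + 32·2 = 475
Ingrid: 32·4 + 10·5 + 34·4 + 35·3 + 39·2 + 26·3 + 32·5 = 735
Ingrid has the highest Borda score (735).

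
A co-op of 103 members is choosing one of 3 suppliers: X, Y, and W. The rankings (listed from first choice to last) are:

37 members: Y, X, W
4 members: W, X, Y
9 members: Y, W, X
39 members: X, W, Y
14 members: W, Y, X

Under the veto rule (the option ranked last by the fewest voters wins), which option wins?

X

Last-place votes: X 23, Y 43, W 37.
X is ranked last by the fewest voters, so X wins.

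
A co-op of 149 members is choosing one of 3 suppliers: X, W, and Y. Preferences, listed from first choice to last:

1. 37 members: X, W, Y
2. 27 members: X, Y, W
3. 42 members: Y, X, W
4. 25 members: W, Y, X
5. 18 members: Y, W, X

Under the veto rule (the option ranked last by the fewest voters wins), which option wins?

Y

Last-place votes: X 43, W 69, Y 37.
Y is ranked last by the fewest voters, so Y wins.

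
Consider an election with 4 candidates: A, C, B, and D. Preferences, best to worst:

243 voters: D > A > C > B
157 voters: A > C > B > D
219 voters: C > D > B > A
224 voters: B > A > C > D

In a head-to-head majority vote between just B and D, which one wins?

D

Voters preferring B to D: 381; preferring D to B: 462.
D wins the head-to-head.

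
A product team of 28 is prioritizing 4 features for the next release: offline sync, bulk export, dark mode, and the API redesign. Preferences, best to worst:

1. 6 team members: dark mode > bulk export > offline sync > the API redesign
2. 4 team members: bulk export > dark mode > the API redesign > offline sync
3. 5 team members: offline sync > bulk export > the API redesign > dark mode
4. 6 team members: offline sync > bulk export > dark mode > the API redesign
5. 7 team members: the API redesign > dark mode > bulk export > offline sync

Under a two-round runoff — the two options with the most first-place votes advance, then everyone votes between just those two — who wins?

offline sync

Round 1 first-place votes: offline sync 11, bulk export 4, dark mode 6, the API redesign 7.
offline sync and the API redesign advance.
Runoff: offline sync is preferred to the API redesign by 17 voters; the API redesign by 11.
offline sync wins the runoff.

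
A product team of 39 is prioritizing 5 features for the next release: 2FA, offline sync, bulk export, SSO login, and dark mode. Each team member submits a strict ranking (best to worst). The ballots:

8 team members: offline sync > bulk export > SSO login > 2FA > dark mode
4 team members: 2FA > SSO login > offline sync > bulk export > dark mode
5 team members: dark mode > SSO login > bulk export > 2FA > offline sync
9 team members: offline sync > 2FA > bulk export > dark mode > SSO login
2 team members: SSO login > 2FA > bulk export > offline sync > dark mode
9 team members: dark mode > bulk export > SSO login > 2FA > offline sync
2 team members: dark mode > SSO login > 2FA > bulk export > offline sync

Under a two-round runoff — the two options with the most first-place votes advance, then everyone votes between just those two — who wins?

offline sync

Round 1 first-place votes: 2FA 4, offline sync 17, bulk export 0, SSO login 2, dark mode 16.
offline sync and dark mode advance.
Runoff: offline sync is preferred to dark mode by 23 voters; dark mode by 16.
offline sync wins the runoff.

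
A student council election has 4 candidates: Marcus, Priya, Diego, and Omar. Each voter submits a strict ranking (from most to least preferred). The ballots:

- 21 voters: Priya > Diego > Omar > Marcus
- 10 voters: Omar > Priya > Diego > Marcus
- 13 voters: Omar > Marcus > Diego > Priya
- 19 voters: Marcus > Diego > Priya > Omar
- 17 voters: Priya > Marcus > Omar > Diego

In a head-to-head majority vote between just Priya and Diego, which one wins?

Priya

Voters preferring Priya to Diego: 48; preferring Diego to Priya: 32.
Priya wins the head-to-head.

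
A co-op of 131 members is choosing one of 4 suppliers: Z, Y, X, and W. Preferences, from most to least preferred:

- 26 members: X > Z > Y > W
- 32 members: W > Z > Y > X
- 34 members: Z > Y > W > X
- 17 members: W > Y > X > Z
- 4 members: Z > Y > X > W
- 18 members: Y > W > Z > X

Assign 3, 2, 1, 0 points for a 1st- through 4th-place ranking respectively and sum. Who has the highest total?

Z: 26·2 + 32·2 + 34·3 + 17·0 + 4·3 + 18·1 = 248
Y: 26·1 + 32·1 + 34·2 + 17·2 + 4·2 + 18·3 = 222
X: 26·3 + 32·0 + 34·0 + 17·1 + 4·1 + 18·0 = 99
W: 26·0 + 32·3 + 34·1 + 17·3 + 4·0 + 18·2 = 217
Z has the highest Borda score (248).

Z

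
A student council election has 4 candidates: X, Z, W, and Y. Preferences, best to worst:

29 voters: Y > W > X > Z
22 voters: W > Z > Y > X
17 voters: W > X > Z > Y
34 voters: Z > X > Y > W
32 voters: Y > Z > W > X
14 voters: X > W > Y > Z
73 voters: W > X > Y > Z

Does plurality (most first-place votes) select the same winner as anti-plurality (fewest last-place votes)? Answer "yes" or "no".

Plurality — first-place votes: X 14, Z 34, W 112, Y 61. Winner: W.
Anti-plurality — last-place votes: X 54, Z 116, W 34, Y 17. Winner: Y.
The two methods disagree.

no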